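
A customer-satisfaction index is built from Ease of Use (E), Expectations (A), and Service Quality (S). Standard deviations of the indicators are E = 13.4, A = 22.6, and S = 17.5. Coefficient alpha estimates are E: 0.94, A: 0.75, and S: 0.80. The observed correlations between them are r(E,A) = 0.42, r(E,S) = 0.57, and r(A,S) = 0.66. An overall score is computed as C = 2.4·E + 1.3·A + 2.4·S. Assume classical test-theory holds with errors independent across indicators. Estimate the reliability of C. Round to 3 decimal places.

Var(C) = 2.4²·13.4² + 1.3²·22.6² + 2.4²·17.5² + 2·[3.12·13.4·22.6·0.42 + 5.76·13.4·17.5·0.57 + 3.12·22.6·17.5·0.66] = 3661.45 + 3962.33 = 7623.78.
Under uncorrelated errors the observed covariances equal the true-score covariances, so only the own-variance terms attenuate.
True-score variance = [2.4²·13.4²·0.94 + 1.3²·22.6²·0.75 + 2.4²·17.5²·0.80] + 3962.33 = 3030.8 + 3962.33 = 6993.13.
Reliability = 6993.13 / 7623.78 = 0.917.

0.917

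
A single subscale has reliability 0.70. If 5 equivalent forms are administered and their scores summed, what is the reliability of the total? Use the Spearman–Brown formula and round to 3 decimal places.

ρ_k = kρ / (1 + (k−1)ρ) = 5·0.70 / (1 + 4·0.70) = 3.500 / 3.800 = 0.921.

0.921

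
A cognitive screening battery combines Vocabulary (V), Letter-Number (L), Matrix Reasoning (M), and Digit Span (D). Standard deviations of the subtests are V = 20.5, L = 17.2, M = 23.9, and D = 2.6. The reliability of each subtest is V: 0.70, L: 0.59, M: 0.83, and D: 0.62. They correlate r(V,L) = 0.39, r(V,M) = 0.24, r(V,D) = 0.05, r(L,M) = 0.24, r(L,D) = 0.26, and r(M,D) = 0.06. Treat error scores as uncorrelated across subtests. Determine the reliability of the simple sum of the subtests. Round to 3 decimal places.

0.830

Var(V+L+M+D) = 20.5² + 17.2² + 23.9² + 2.6² + 2·[20.5·17.2·0.39 + 20.5·23.9·0.24 + 20.5·2.6·0.05 + 17.2·23.9·0.24 + 17.2·2.6·0.26 + 23.9·2.6·0.06] = 1294.06 + 743.564 = 2037.62.
Under uncorrelated errors the observed covariances equal the true-score covariances, so only the own-variance terms attenuate.
True-score variance = [20.5²·0.70 + 17.2²·0.59 + 23.9²·0.83 + 2.6²·0.62] + 743.564 = 947.016 + 743.564 = 1690.58.
Reliability = 1690.58 / 2037.62 = 0.830.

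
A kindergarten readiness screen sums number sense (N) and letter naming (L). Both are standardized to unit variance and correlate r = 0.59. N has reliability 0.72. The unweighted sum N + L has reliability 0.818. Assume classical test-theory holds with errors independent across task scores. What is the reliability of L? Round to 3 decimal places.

Var(N+L) = 2 + 2·0.59 = 3.180.
True-score variance = ρ_N + ρ_L + 2·0.59, so 0.818 = (0.72 + ρ_L + 1.18) / 3.180.
ρ_L = 0.818·3.180 − 0.72 − 1.18 = 0.701.

0.701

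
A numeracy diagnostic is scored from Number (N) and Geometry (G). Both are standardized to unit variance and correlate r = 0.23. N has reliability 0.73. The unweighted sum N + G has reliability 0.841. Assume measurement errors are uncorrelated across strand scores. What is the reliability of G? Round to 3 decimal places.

Var(N+G) = 2 + 2·0.23 = 2.460.
True-score variance = ρ_N + ρ_G + 2·0.23, so 0.841 = (0.73 + ρ_G + 0.46) / 2.460.
ρ_G = 0.841·2.460 − 0.73 − 0.46 = 0.879.

0.879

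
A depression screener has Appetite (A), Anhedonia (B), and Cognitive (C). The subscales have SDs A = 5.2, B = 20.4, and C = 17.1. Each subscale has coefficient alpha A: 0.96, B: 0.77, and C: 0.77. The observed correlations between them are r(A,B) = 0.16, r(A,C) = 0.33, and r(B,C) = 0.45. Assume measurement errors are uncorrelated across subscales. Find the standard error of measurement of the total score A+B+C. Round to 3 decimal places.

Var(total) = 735.61 + 406.589 = 1142.2.
True-score variance = 571.557 + 406.589 = 978.146, so reliability = 0.8564.
Error variance = 1142.2 − 978.146 = 164.053; SEM = √164.053 = 12.808.

12.808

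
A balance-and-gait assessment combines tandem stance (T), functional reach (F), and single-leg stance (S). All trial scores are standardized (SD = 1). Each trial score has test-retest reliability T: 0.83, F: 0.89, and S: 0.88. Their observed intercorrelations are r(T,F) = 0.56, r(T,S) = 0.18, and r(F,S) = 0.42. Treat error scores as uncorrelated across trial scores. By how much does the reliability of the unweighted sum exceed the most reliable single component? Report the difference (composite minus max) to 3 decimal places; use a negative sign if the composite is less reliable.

0.035

Var(sum) = 3 + 2.32 = 5.32; true-score variance = 2.6 + 2.32 = 4.92; composite reliability = 0.9248.
Max component reliability = 0.8900.
Difference = 0.9248 − 0.8900 = 0.035.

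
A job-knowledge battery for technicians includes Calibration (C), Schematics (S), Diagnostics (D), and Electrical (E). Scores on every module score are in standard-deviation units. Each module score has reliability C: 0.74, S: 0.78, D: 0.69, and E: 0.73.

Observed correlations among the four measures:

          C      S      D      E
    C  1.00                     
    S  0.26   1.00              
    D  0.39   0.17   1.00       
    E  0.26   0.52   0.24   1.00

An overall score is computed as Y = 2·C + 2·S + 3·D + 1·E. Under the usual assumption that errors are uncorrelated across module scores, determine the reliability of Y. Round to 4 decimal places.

Var(Y) = 2² + 2² + 3² + 1 + 2·[4·0.26 + 6·0.39 + 2·0.26 + 6·0.17 + 2·0.52 + 3·0.24] = 18 + 13.36 = 31.36.
With uncorrelated errors the cross-covariances are all true-score covariance, so they carry over unchanged; only the diagonal terms shrink to ρᵢσᵢ².
True-score variance = [2²·0.74 + 2²·0.78 + 3²·0.69 + 0.73] + 13.36 = 13.02 + 13.36 = 26.38.
Reliability = 26.38 / 31.36 = 0.8412.

0.8412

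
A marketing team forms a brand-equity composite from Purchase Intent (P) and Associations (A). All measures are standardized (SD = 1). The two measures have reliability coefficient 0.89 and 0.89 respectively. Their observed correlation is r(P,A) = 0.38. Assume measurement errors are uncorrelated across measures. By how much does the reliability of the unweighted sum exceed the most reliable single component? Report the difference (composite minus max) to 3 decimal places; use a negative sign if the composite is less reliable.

0.030

Var(sum) = 2 + 0.76 = 2.76; true-score variance = 1.78 + 0.76 = 2.54; composite reliability = 0.9203.
Max component reliability = 0.8900.
Difference = 0.9203 − 0.8900 = 0.030.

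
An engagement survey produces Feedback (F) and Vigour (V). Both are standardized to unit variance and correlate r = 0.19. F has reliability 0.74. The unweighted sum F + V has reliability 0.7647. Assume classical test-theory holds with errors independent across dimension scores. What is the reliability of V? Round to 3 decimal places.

Var(F+V) = 2 + 2·0.19 = 2.380.
True-score variance = ρ_F + ρ_V + 2·0.19, so 0.7647 = (0.74 + ρ_V + 0.38) / 2.380.
ρ_V = 0.7647·2.380 − 0.74 − 0.38 = 0.700.

0.700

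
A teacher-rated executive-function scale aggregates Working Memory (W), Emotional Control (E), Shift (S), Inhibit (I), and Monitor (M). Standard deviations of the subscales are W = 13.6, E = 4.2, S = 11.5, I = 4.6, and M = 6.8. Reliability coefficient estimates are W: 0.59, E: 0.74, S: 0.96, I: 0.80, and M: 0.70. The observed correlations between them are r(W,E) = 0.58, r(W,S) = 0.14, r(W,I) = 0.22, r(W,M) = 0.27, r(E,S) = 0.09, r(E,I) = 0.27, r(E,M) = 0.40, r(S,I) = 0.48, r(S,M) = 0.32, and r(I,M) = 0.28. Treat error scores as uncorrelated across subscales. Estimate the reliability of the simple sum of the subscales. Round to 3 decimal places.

Var(W+E+S+I+M) = 13.6² + 4.2² + 11.5² + 4.6² + 6.8² + 2·[13.6·4.2·0.58 + 13.6·11.5·0.14 + 13.6·4.6·0.22 + 13.6·6.8·0.27 + 4.2·11.5·0.09 + 4.2·4.6·0.27 + 4.2·6.8·0.40 + 11.5·4.6·0.48 + 11.5·6.8·0.32 + 4.6·6.8·0.28] = 402.25 + 347.84 = 750.09.
Because errors are independent across components, Cov(Tᵢ,Tⱼ) = Cov(Xᵢ,Xⱼ); the off-diagonal part of the true-score variance is the same as above.
True-score variance = [13.6²·0.59 + 4.2²·0.74 + 11.5²·0.96 + 4.6²·0.80 + 6.8²·0.70] + 347.84 = 298.436 + 347.84 = 646.276.
Reliability = 646.276 / 750.09 = 0.862.

0.862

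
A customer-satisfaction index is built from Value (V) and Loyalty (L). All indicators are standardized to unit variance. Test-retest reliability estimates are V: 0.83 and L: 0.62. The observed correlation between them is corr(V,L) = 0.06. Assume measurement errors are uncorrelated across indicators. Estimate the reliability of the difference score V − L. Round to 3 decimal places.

Var(V−L) = 1 + 1 − 2·0.06 = 2 − 0.12 = 1.88.
Because errors are independent across components, Cov(Tᵢ,Tⱼ) = Cov(Xᵢ,Xⱼ); the off-diagonal part of the true-score variance is the same as above.
True-score variance = [0.83 + 0.62] − 0.12 = 1.45 − 0.12 = 1.33.
Reliability = 1.33 / 1.88 = 0.707.

0.707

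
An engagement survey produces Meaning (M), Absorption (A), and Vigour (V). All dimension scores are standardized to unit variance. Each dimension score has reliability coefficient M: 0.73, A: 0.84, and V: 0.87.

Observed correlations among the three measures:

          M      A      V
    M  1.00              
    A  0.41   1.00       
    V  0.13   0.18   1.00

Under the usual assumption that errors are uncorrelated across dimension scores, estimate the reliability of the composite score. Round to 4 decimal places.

Var(M+A+V) = 3 + 2·[0.41 + 0.13 + 0.18] = 3 + 1.44 = 4.44.
With uncorrelated errors the cross-covariances are all true-score covariance, so they carry over unchanged; only the diagonal terms shrink to ρᵢσᵢ².
True-score variance = [0.73 + 0.84 + 0.87] + 1.44 = 2.44 + 1.44 = 3.88.
Reliability = 3.88 / 4.44 = 0.8739.

0.8739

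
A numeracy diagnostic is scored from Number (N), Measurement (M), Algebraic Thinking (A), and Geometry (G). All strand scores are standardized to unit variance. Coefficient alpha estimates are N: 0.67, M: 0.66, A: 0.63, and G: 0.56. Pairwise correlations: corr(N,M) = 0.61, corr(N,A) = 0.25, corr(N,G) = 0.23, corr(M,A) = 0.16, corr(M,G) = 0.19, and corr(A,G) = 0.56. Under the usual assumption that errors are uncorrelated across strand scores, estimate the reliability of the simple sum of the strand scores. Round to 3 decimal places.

0.815

Var(N+M+A+G) = 4 + 2·[0.61 + 0.25 + 0.23 + 0.16 + 0.19 + 0.56] = 4 + 4 = 8.
Under uncorrelated errors the observed covariances equal the true-score covariances, so only the own-variance terms attenuate.
True-score variance = [0.67 + 0.66 + 0.63 + 0.56] + 4 = 2.52 + 4 = 6.52.
Reliability = 6.52 / 8 = 0.815.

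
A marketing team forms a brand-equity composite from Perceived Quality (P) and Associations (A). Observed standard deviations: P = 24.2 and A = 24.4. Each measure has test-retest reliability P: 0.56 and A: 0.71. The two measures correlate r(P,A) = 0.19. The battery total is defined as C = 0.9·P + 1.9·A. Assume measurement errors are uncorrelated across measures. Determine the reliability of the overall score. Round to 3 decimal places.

0.723

Var(C) = 0.9²·24.2² + 1.9²·24.4² + 2·[1.71·24.2·24.4·0.19] = 2623.62 + 383.694 = 3007.31.
With uncorrelated errors the cross-covariances are all true-score covariance, so they carry over unchanged; only the diagonal terms shrink to ρᵢσᵢ².
True-score variance = [0.9²·24.2²·0.56 + 1.9²·24.4²·0.71] + 383.694 = 1791.61 + 383.694 = 2175.31.
Reliability = 2175.31 / 3007.31 = 0.723.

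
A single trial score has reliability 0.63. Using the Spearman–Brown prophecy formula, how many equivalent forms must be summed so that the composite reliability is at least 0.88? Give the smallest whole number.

5

k ≥ ρ*(1−ρ₁)/(ρ₁(1−ρ*)) = 0.88·0.37 / (0.63·0.12) = 4.307.
Smallest integer k = 5.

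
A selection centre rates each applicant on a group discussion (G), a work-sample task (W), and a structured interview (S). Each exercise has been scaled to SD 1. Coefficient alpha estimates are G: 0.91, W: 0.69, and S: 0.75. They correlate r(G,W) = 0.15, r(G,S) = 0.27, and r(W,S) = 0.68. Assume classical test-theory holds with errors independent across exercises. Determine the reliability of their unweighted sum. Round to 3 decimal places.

0.875

Var(G+W+S) = 3 + 2·[0.15 + 0.27 + 0.68] = 3 + 2.2 = 5.2.
With uncorrelated errors the cross-covariances are all true-score covariance, so they carry over unchanged; only the diagonal terms shrink to ρᵢσᵢ².
True-score variance = [0.91 + 0.69 + 0.75] + 2.2 = 2.35 + 2.2 = 4.55.
Reliability = 4.55 / 5.2 = 0.875.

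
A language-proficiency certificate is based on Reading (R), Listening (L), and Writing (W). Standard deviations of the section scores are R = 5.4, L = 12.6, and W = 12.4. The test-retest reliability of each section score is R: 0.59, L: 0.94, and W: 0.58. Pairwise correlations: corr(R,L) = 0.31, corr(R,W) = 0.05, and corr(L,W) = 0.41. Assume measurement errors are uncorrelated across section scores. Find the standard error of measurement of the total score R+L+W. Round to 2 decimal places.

9.28

Var(total) = 341.68 + 176.998 = 518.678.
True-score variance = 255.62 + 176.998 = 432.617, so reliability = 0.8341.
Error variance = 518.678 − 432.617 = 86.0604; SEM = √86.0604 = 9.28.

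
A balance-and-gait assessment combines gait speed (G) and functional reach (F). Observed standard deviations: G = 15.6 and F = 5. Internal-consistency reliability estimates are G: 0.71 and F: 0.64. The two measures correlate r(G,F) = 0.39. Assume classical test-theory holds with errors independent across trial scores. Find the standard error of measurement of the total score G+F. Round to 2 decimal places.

8.92

Var(total) = 268.36 + 60.84 = 329.2.
True-score variance = 188.786 + 60.84 = 249.626, so reliability = 0.7583.
Error variance = 329.2 − 249.626 = 79.5744; SEM = √79.5744 = 8.92.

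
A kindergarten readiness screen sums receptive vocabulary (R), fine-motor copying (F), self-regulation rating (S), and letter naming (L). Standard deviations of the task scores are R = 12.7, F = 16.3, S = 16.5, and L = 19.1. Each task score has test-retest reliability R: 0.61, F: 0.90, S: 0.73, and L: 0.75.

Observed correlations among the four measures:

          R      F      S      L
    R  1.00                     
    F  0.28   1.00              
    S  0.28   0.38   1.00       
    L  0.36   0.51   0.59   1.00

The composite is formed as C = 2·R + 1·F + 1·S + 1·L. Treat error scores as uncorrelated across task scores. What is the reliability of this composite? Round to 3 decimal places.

0.864

Var(C) = 2²·12.7² + 16.3² + 16.5² + 19.1² + 2·[2·12.7·16.3·0.28 + 2·12.7·16.5·0.28 + 2·12.7·19.1·0.36 + 16.3·16.5·0.38 + 16.3·19.1·0.51 + 16.5·19.1·0.59] = 1547.91 + 1709.68 = 3257.59.
With uncorrelated errors the cross-covariances are all true-score covariance, so they carry over unchanged; only the diagonal terms shrink to ρᵢσᵢ².
True-score variance = [2²·12.7²·0.61 + 16.3²·0.90 + 16.5²·0.73 + 19.1²·0.75] + 1709.68 = 1105.02 + 1709.68 = 2814.7.
Reliability = 2814.7 / 3257.59 = 0.864.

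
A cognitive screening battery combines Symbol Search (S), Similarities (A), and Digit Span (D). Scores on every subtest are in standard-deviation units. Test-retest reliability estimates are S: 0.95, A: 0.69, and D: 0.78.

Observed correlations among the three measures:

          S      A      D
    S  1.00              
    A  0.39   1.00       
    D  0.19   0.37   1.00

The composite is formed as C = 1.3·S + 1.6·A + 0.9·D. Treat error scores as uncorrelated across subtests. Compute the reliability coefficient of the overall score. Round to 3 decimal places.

0.871

Var(C) = 1.3² + 1.6² + 0.9² + 2·[2.08·0.39 + 1.17·0.19 + 1.44·0.37] = 5.06 + 3.1326 = 8.1926.
With uncorrelated errors the cross-covariances are all true-score covariance, so they carry over unchanged; only the diagonal terms shrink to ρᵢσᵢ².
True-score variance = [1.3²·0.95 + 1.6²·0.69 + 0.9²·0.78] + 3.1326 = 4.0037 + 3.1326 = 7.1363.
Reliability = 7.1363 / 8.1926 = 0.871.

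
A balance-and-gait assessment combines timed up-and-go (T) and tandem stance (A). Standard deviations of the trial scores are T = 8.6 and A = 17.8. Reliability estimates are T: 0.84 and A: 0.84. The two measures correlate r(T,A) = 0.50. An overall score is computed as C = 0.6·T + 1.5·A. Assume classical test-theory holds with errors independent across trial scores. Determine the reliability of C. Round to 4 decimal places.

Var(C) = 0.6²·8.6² + 1.5²·17.8² + 2·[0.9·8.6·17.8·0.50] = 739.516 + 137.772 = 877.288.
Under uncorrelated errors the observed covariances equal the true-score covariances, so only the own-variance terms attenuate.
True-score variance = [0.6²·8.6²·0.84 + 1.5²·17.8²·0.84] + 137.772 = 621.193 + 137.772 = 758.965.
Reliability = 758.965 / 877.288 = 0.8651.

0.8651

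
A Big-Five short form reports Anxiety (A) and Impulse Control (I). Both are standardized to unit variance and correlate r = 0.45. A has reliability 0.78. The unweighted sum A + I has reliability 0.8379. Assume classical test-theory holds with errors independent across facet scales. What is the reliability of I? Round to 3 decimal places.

Var(A+I) = 2 + 2·0.45 = 2.900.
True-score variance = ρ_A + ρ_I + 2·0.45, so 0.8379 = (0.78 + ρ_I + 0.90) / 2.900.
ρ_I = 0.8379·2.900 − 0.78 − 0.90 = 0.750.

0.750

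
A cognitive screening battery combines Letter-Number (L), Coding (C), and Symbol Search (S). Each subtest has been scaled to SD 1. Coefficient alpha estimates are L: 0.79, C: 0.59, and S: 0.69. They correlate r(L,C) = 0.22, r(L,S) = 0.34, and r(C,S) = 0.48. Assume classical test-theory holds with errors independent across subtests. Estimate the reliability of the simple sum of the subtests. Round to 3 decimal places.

Var(L+C+S) = 3 + 2·[0.22 + 0.34 + 0.48] = 3 + 2.08 = 5.08.
With uncorrelated errors the cross-covariances are all true-score covariance, so they carry over unchanged; only the diagonal terms shrink to ρᵢσᵢ².
True-score variance = [0.79 + 0.59 + 0.69] + 2.08 = 2.07 + 2.08 = 4.15.
Reliability = 4.15 / 5.08 = 0.817.

0.817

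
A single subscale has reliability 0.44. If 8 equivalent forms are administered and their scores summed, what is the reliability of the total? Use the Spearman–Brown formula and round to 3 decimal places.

ρ_k = kρ / (1 + (k−1)ρ) = 8·0.44 / (1 + 7·0.44) = 3.520 / 4.080 = 0.863.

0.863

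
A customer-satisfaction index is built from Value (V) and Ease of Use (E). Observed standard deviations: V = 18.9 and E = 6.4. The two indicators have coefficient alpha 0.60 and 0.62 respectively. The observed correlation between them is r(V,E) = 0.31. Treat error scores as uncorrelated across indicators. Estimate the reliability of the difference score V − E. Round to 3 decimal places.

0.510

Var(V−E) = 18.9² + 6.4² − 2·18.9·6.4·0.31 = 398.17 − 74.9952 = 323.175.
Because errors are independent across components, Cov(Tᵢ,Tⱼ) = Cov(Xᵢ,Xⱼ); the off-diagonal part of the true-score variance is the same as above.
True-score variance = [18.9²·0.60 + 6.4²·0.62] − 74.9952 = 239.721 − 74.9952 = 164.726.
Reliability = 164.726 / 323.175 = 0.510.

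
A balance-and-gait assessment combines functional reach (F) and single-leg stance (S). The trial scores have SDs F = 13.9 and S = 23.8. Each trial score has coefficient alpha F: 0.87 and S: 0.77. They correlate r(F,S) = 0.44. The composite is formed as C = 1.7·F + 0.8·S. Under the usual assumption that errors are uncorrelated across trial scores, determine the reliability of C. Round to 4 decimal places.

Var(C) = 1.7²·13.9² + 0.8²·23.8² + 2·[1.36·13.9·23.8·0.44] = 920.899 + 395.925 = 1316.82.
Under uncorrelated errors the observed covariances equal the true-score covariances, so only the own-variance terms attenuate.
True-score variance = [1.7²·13.9²·0.87 + 0.8²·23.8²·0.77] + 395.925 = 764.93 + 395.925 = 1160.85.
Reliability = 1160.85 / 1316.82 = 0.8816.

0.8816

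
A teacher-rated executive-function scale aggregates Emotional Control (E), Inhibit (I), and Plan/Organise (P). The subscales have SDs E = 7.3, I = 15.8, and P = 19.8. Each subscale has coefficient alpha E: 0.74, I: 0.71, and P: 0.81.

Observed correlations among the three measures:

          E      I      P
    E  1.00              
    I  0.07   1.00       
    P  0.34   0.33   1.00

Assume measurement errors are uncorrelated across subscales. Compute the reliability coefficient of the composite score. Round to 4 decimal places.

Var(E+I+P) = 7.3² + 15.8² + 19.8² + 2·[7.3·15.8·0.07 + 7.3·19.8·0.34 + 15.8·19.8·0.33] = 694.97 + 320.909 = 1015.88.
With uncorrelated errors the cross-covariances are all true-score covariance, so they carry over unchanged; only the diagonal terms shrink to ρᵢσᵢ².
True-score variance = [7.3²·0.74 + 15.8²·0.71 + 19.8²·0.81] + 320.909 = 534.231 + 320.909 = 855.141.
Reliability = 855.141 / 1015.88 = 0.8418.

0.8418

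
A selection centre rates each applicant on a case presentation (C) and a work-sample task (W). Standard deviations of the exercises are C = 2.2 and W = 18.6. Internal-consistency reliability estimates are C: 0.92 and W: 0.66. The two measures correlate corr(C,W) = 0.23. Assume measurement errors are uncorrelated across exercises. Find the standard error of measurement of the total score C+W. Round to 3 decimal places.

Var(total) = 350.8 + 18.8232 = 369.623.
True-score variance = 232.786 + 18.8232 = 251.61, so reliability = 0.6807.
Error variance = 369.623 − 251.61 = 118.014; SEM = √118.014 = 10.863.

10.863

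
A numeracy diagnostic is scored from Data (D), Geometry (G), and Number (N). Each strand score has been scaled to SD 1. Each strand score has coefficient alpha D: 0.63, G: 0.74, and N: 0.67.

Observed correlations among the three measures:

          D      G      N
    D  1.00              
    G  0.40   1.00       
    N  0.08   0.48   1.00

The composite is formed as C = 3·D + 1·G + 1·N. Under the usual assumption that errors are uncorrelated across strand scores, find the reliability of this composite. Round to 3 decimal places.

0.736

Var(C) = 3² + 1 + 1 + 2·[3·0.40 + 3·0.08 + 0.48] = 11 + 3.84 = 14.84.
With uncorrelated errors the cross-covariances are all true-score covariance, so they carry over unchanged; only the diagonal terms shrink to ρᵢσᵢ².
True-score variance = [3²·0.63 + 0.74 + 0.67] + 3.84 = 7.08 + 3.84 = 10.92.
Reliability = 10.92 / 14.84 = 0.736.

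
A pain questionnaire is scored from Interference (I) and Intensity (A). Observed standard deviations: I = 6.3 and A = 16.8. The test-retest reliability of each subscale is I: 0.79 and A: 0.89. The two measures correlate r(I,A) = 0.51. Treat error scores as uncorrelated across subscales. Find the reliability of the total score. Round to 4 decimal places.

Var(I+A) = 6.3² + 16.8² + 2·[6.3·16.8·0.51] = 321.93 + 107.957 = 429.887.
Because errors are independent across components, Cov(Tᵢ,Tⱼ) = Cov(Xᵢ,Xⱼ); the off-diagonal part of the true-score variance is the same as above.
True-score variance = [6.3²·0.79 + 16.8²·0.89] + 107.957 = 282.549 + 107.957 = 390.505.
Reliability = 390.505 / 429.887 = 0.9084.

0.9084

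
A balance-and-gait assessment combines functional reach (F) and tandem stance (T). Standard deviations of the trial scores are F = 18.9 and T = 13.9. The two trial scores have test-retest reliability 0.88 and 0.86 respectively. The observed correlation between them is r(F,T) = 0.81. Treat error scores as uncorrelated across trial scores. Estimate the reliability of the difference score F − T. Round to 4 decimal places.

Var(F−T) = 18.9² + 13.9² − 2·18.9·13.9·0.81 = 550.42 − 425.59 = 124.83.
Under uncorrelated errors the observed covariances equal the true-score covariances, so only the own-variance terms attenuate.
True-score variance = [18.9²·0.88 + 13.9²·0.86] − 425.59 = 480.505 − 425.59 = 54.9152.
Reliability = 54.9152 / 124.83 = 0.4399.

0.4399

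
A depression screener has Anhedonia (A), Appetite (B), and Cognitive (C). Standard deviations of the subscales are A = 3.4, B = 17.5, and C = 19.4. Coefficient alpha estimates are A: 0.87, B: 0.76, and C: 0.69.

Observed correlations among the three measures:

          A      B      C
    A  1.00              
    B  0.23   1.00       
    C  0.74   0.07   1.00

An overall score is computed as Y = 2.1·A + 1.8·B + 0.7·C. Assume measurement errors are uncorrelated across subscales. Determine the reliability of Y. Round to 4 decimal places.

Var(Y) = 2.1²·3.4² + 1.8²·17.5² + 0.7²·19.4² + 2·[3.78·3.4·17.5·0.23 + 1.47·3.4·19.4·0.74 + 1.26·17.5·19.4·0.07] = 1227.65 + 306.849 = 1534.49.
Because errors are independent across components, Cov(Tᵢ,Tⱼ) = Cov(Xᵢ,Xⱼ); the off-diagonal part of the true-score variance is the same as above.
True-score variance = [2.1²·3.4²·0.87 + 1.8²·17.5²·0.76 + 0.7²·19.4²·0.69] + 306.849 = 925.71 + 306.849 = 1232.56.
Reliability = 1232.56 / 1534.49 = 0.8032.

0.8032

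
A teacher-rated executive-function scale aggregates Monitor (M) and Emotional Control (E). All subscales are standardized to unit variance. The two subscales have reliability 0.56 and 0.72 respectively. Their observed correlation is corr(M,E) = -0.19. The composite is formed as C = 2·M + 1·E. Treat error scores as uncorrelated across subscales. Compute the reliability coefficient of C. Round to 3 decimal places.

Var(C) = 2² + 1 + 2·[2·(-0.19)] = 5 − 0.76 = 4.24.
Because errors are independent across components, Cov(Tᵢ,Tⱼ) = Cov(Xᵢ,Xⱼ); the off-diagonal part of the true-score variance is the same as above.
True-score variance = [2²·0.56 + 0.72] − 0.76 = 2.96 − 0.76 = 2.2.
Reliability = 2.2 / 4.24 = 0.519.

0.519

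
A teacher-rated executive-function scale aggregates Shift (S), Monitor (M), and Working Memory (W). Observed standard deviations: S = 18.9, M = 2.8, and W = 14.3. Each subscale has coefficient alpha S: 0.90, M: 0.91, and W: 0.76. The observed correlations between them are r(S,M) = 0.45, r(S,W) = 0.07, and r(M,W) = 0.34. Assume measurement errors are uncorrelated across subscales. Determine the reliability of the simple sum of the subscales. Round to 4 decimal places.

Var(S+M+W) = 18.9² + 2.8² + 14.3² + 2·[18.9·2.8·0.45 + 18.9·14.3·0.07 + 2.8·14.3·0.34] = 569.54 + 112.693 = 682.233.
Under uncorrelated errors the observed covariances equal the true-score covariances, so only the own-variance terms attenuate.
True-score variance = [18.9²·0.90 + 2.8²·0.91 + 14.3²·0.76] + 112.693 = 484.036 + 112.693 = 596.729.
Reliability = 596.729 / 682.233 = 0.8747.

0.8747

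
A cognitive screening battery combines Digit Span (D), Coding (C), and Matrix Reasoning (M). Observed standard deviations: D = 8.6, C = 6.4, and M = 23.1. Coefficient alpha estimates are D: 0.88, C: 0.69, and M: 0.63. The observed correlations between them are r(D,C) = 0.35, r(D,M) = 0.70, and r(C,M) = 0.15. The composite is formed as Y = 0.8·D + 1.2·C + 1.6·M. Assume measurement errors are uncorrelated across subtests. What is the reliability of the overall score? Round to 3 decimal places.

0.729

Var(Y) = 0.8²·8.6² + 1.2²·6.4² + 1.6²·23.1² + 2·[0.96·8.6·6.4·0.35 + 1.28·8.6·23.1·0.70 + 1.92·6.4·23.1·0.15] = 1472.36 + 478.141 = 1950.5.
With uncorrelated errors the cross-covariances are all true-score covariance, so they carry over unchanged; only the diagonal terms shrink to ρᵢσᵢ².
True-score variance = [0.8²·8.6²·0.88 + 1.2²·6.4²·0.69 + 1.6²·23.1²·0.63] + 478.141 = 942.958 + 478.141 = 1421.1.
Reliability = 1421.1 / 1950.5 = 0.729.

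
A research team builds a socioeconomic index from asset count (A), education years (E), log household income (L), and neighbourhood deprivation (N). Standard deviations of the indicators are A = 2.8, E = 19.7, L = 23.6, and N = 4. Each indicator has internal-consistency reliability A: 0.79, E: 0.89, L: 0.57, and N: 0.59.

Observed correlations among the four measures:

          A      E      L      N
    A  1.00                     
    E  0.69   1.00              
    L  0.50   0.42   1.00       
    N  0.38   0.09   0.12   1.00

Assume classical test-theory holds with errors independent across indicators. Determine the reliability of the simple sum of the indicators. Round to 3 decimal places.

Var(A+E+L+N) = 2.8² + 19.7² + 23.6² + 4² + 2·[2.8·19.7·0.69 + 2.8·23.6·0.50 + 2.8·4·0.38 + 19.7·23.6·0.42 + 19.7·4·0.09 + 23.6·4·0.12] = 968.89 + 578.086 = 1546.98.
Because errors are independent across components, Cov(Tᵢ,Tⱼ) = Cov(Xᵢ,Xⱼ); the off-diagonal part of the true-score variance is the same as above.
True-score variance = [2.8²·0.79 + 19.7²·0.89 + 23.6²·0.57 + 4²·0.59] + 578.086 = 678.501 + 578.086 = 1256.59.
Reliability = 1256.59 / 1546.98 = 0.812.

0.812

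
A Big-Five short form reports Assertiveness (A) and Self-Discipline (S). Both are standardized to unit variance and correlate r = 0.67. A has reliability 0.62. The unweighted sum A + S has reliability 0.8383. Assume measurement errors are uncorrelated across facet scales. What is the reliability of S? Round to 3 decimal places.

0.840

Var(A+S) = 2 + 2·0.67 = 3.340.
True-score variance = ρ_A + ρ_S + 2·0.67, so 0.8383 = (0.62 + ρ_S + 1.34) / 3.340.
ρ_S = 0.8383·3.340 − 0.62 − 1.34 = 0.840.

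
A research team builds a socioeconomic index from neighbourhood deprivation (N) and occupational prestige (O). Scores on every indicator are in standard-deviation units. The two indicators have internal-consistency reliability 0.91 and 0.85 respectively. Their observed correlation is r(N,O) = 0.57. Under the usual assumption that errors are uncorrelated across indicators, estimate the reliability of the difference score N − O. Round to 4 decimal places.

Var(N−O) = 1 + 1 − 2·0.57 = 2 − 1.14 = 0.86.
Under uncorrelated errors the observed covariances equal the true-score covariances, so only the own-variance terms attenuate.
True-score variance = [0.91 + 0.85] − 1.14 = 1.76 − 1.14 = 0.62.
Reliability = 0.62 / 0.86 = 0.7209.

0.7209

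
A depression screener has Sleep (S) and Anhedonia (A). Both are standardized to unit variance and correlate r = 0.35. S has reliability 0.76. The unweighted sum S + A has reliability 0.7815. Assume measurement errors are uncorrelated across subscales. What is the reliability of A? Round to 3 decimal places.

Var(S+A) = 2 + 2·0.35 = 2.700.
True-score variance = ρ_S + ρ_A + 2·0.35, so 0.7815 = (0.76 + ρ_A + 0.70) / 2.700.
ρ_A = 0.7815·2.700 − 0.76 − 0.70 = 0.650.

0.650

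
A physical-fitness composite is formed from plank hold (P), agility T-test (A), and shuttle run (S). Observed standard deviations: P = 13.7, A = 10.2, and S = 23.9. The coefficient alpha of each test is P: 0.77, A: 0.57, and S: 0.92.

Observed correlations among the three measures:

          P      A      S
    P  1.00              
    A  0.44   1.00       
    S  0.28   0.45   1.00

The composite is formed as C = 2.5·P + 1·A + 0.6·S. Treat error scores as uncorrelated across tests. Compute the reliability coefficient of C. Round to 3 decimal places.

Var(C) = 2.5²·13.7² + 10.2² + 0.6²·23.9² + 2·[2.5·13.7·10.2·0.44 + 1.5·13.7·23.9·0.28 + 0.6·10.2·23.9·0.45] = 1482.74 + 714.11 = 2196.85.
Because errors are independent across components, Cov(Tᵢ,Tⱼ) = Cov(Xᵢ,Xⱼ); the off-diagonal part of the true-score variance is the same as above.
True-score variance = [2.5²·13.7²·0.77 + 10.2²·0.57 + 0.6²·23.9²·0.92] + 714.11 = 1151.75 + 714.11 = 1865.86.
Reliability = 1865.86 / 2196.85 = 0.849.

0.849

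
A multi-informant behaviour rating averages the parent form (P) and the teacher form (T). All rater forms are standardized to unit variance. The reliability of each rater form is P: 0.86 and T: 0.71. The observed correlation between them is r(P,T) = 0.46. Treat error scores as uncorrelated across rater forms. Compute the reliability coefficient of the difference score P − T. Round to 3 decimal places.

Var(P−T) = 1 + 1 − 2·0.46 = 2 − 0.92 = 1.08.
With uncorrelated errors the cross-covariances are all true-score covariance, so they carry over unchanged; only the diagonal terms shrink to ρᵢσᵢ².
True-score variance = [0.86 + 0.71] − 0.92 = 1.57 − 0.92 = 0.65.
Reliability = 0.65 / 1.08 = 0.602.

0.602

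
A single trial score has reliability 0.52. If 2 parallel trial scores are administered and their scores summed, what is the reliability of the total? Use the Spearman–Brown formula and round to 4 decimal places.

0.6842

ρ_k = kρ / (1 + (k−1)ρ) = 2·0.52 / (1 + 1·0.52) = 1.040 / 1.520 = 0.6842.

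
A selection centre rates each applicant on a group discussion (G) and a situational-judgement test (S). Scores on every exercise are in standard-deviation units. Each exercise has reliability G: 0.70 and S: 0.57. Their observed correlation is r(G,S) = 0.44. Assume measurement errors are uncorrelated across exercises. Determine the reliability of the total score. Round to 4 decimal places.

0.7465

Var(G+S) = 2 + 2·[0.44] = 2 + 0.88 = 2.88.
With uncorrelated errors the cross-covariances are all true-score covariance, so they carry over unchanged; only the diagonal terms shrink to ρᵢσᵢ².
True-score variance = [0.70 + 0.57] + 0.88 = 1.27 + 0.88 = 2.15.
Reliability = 2.15 / 2.88 = 0.7465.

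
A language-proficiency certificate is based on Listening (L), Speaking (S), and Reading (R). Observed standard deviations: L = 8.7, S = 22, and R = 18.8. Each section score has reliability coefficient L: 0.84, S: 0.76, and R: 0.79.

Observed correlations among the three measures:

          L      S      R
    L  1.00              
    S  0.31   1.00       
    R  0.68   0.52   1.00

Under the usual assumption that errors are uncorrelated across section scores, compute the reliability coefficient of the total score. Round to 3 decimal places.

Var(L+S+R) = 8.7² + 22² + 18.8² + 2·[8.7·22·0.31 + 8.7·18.8·0.68 + 22·18.8·0.52] = 913.13 + 771.254 = 1684.38.
Because errors are independent across components, Cov(Tᵢ,Tⱼ) = Cov(Xᵢ,Xⱼ); the off-diagonal part of the true-score variance is the same as above.
True-score variance = [8.7²·0.84 + 22²·0.76 + 18.8²·0.79] + 771.254 = 710.637 + 771.254 = 1481.89.
Reliability = 1481.89 / 1684.38 = 0.880.

0.880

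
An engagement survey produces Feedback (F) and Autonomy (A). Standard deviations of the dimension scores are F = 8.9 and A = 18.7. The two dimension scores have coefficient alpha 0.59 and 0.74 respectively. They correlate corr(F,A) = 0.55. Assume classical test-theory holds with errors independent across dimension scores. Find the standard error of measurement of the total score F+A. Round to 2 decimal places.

Var(total) = 428.9 + 183.073 = 611.973.
True-score variance = 305.505 + 183.073 = 488.578, so reliability = 0.7984.
Error variance = 611.973 − 488.578 = 123.395; SEM = √123.395 = 11.11.

11.11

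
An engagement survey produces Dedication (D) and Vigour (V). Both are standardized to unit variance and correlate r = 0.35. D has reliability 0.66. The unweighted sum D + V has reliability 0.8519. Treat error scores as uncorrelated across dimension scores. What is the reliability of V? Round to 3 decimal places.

Var(D+V) = 2 + 2·0.35 = 2.700.
True-score variance = ρ_D + ρ_V + 2·0.35, so 0.8519 = (0.66 + ρ_V + 0.70) / 2.700.
ρ_V = 0.8519·2.700 − 0.66 − 0.70 = 0.940.

0.940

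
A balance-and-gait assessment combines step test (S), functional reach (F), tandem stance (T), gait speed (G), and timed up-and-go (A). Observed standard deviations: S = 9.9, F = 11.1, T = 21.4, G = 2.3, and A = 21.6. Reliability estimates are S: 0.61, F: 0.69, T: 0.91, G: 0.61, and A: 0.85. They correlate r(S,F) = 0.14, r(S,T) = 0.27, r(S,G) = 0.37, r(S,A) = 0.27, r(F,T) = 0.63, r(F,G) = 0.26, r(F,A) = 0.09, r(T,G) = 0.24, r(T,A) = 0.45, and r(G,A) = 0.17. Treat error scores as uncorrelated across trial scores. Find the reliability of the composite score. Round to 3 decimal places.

0.915

Var(S+F+T+G+A) = 9.9² + 11.1² + 21.4² + 2.3² + 21.6² + 2·[9.9·11.1·0.14 + 9.9·21.4·0.27 + 9.9·2.3·0.37 + 9.9·21.6·0.27 + 11.1·21.4·0.63 + 11.1·2.3·0.26 + 11.1·21.6·0.09 + 21.4·2.3·0.24 + 21.4·21.6·0.45 + 2.3·21.6·0.17] = 1151.03 + 1089.76 = 2240.79.
With uncorrelated errors the cross-covariances are all true-score covariance, so they carry over unchanged; only the diagonal terms shrink to ρᵢσᵢ².
True-score variance = [9.9²·0.61 + 11.1²·0.69 + 21.4²·0.91 + 2.3²·0.61 + 21.6²·0.85] + 1089.76 = 961.347 + 1089.76 = 2051.11.
Reliability = 2051.11 / 2240.79 = 0.915.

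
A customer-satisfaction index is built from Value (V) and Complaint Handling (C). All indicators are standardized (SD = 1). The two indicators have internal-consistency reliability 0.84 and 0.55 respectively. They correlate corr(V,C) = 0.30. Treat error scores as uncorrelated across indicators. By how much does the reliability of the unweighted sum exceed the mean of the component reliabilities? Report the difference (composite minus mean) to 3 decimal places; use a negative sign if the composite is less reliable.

Var(sum) = 2 + 0.6 = 2.6; true-score variance = 1.39 + 0.6 = 1.99; composite reliability = 0.7654.
Mean component reliability = 0.6950.
Difference = 0.7654 − 0.6950 = 0.070.

0.070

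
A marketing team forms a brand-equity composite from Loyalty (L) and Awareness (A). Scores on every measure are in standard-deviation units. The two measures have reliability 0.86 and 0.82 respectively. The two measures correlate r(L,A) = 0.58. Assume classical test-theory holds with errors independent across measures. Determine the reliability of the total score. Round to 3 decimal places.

Var(L+A) = 2 + 2·[0.58] = 2 + 1.16 = 3.16.
Under uncorrelated errors the observed covariances equal the true-score covariances, so only the own-variance terms attenuate.
True-score variance = [0.86 + 0.82] + 1.16 = 1.68 + 1.16 = 2.84.
Reliability = 2.84 / 3.16 = 0.899.

0.899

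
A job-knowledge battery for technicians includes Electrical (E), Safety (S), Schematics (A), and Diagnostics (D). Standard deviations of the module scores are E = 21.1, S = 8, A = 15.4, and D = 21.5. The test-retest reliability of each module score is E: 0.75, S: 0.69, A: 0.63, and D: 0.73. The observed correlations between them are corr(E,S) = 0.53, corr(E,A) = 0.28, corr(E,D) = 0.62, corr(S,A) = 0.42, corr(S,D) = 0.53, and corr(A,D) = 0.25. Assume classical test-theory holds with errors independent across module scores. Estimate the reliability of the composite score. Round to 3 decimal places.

Var(E+S+A+D) = 21.1² + 8² + 15.4² + 21.5² + 2·[21.1·8·0.53 + 21.1·15.4·0.28 + 21.1·21.5·0.62 + 8·15.4·0.42 + 8·21.5·0.53 + 15.4·21.5·0.25] = 1208.62 + 1374.78 = 2583.4.
With uncorrelated errors the cross-covariances are all true-score covariance, so they carry over unchanged; only the diagonal terms shrink to ρᵢσᵢ².
True-score variance = [21.1²·0.75 + 8²·0.69 + 15.4²·0.63 + 21.5²·0.73] + 1374.78 = 864.921 + 1374.78 = 2239.7.
Reliability = 2239.7 / 2583.4 = 0.867.

0.867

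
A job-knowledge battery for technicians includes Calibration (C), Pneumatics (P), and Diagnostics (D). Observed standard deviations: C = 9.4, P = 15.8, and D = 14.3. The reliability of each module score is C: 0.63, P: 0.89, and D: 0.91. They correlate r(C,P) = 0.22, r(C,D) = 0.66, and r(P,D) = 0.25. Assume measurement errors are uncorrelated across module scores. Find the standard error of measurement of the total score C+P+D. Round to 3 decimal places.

Var(total) = 542.49 + 355.753 = 898.243.
True-score variance = 463.932 + 355.753 = 819.686, so reliability = 0.9125.
Error variance = 898.243 − 819.686 = 78.5577; SEM = √78.5577 = 8.863.

8.863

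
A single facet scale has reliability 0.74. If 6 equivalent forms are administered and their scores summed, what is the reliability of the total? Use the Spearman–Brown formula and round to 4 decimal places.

0.9447

ρ_k = kρ / (1 + (k−1)ρ) = 6·0.74 / (1 + 5·0.74) = 4.440 / 4.700 = 0.9447.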